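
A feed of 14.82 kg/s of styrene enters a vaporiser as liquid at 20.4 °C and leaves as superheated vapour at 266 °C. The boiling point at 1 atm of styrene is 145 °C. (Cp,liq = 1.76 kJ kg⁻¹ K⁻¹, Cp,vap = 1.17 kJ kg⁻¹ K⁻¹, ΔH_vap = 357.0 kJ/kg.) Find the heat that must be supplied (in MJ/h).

Q = 38300 MJ/h

liquid 20.4→145 °C: 219.3 kJ/kg
vaporisation at 145 °C: 357 kJ/kg
vapour 145→266 °C: 141.57 kJ/kg
Δh = 219.3 + 357 + 141.57 = 717.87 kJ/kg
Q = ṁ·Δh = 14.82 kg/s × 717.87 kJ/kg = 10639 kJ/s
|Q| = 10639 kW = 38300 MJ/h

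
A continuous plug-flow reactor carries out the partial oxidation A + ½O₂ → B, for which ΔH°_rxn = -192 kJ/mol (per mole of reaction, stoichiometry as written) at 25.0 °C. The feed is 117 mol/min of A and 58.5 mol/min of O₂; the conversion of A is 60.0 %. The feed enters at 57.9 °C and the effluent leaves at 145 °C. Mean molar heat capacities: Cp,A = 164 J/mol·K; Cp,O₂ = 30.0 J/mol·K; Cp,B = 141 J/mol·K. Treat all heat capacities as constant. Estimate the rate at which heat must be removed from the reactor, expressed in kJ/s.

Q_out = 200 kJ/s

Extent of reaction ξ = 0.600 × 117 = 70.2 mol/min
Reaction term: ξ·ΔH°_rxn = 70.2 × -192 = -13478 kJ/min
Sensible, feed 57.9→25 °C: -689.02 kJ/min
Outlet flows (mol/min): A 46.8, O₂ 23.4, B 70.2
Sensible, products 25→145 °C: 2193 kJ/min
Q = ΔH = -11974 kJ/min = -199.57 kW
Heat removed = 199.57 kJ/s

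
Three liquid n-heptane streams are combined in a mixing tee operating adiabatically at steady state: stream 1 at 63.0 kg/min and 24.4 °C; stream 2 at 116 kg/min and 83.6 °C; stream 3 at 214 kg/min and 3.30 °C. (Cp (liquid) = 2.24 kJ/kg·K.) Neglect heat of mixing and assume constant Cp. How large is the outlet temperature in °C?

Adiabatic, steady state ⇒ Σ ṁᵢCp,ᵢ(T_out − Tᵢ) = 0
Σ ṁᵢCp,ᵢTᵢ = 63.0×2.24×24.4 + 116×2.24×83.6 + 214×2.24×3.30 = 26748
Σ ṁᵢCp,ᵢ = 63.0×2.24 + 116×2.24 + 214×2.24 = 880.32
T_out = 26748 / 880.32 = 30.384 °C

T_out = 30.4 °C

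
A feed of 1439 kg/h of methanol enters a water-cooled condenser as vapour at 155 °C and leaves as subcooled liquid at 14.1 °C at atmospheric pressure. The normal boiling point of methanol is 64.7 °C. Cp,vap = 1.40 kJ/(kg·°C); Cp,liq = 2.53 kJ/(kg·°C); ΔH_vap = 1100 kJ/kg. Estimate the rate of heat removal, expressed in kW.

Q_c = 541 kW

vapour 155→64.7 °C: -126.42 kJ/kg
condensation at 64.7 °C: -1100 kJ/kg
liquid 64.7→14.1 °C: -128.02 kJ/kg
Δh = -126.42 + -1100 + -128.02 = -1354.4 kJ/kg
Q = ṁ·Δh = 1439 kg/h × -1354.4 kJ/kg = -1.949e+06 kJ/h
|Q| = 541.4 kW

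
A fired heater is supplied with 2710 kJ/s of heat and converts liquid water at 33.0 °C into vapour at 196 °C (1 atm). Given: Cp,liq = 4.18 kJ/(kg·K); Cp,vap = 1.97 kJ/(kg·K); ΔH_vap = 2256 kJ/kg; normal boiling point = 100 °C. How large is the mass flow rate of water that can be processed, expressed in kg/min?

Δh = 4.18×(100−33.0) + 2256 + 1.97×(196−100) = 2725.2 kJ/kg
Q = 2710 kJ/s = 2710 kJ/s = 162600 kJ/min
ṁ = Q/Δh = 162600 / 2725.2 = 59.666 kg/min

ṁ = 59.7 kg/min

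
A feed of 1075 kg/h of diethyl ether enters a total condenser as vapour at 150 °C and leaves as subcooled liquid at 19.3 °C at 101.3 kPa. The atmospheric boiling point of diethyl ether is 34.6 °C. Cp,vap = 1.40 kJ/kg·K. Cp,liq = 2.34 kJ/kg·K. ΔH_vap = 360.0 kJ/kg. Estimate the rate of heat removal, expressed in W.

Q_c = 166000 W

vapour 150→34.6 °C: -161.56 kJ/kg
condensation at 34.6 °C: -360 kJ/kg
liquid 34.6→19.3 °C: -35.802 kJ/kg
Δh = -161.56 + -360 + -35.802 = -557.36 kJ/kg
Q = ṁ·Δh = 1075 kg/h × -557.36 kJ/kg = -599160 kJ/h
|Q| = 166.43 kW = 166430 W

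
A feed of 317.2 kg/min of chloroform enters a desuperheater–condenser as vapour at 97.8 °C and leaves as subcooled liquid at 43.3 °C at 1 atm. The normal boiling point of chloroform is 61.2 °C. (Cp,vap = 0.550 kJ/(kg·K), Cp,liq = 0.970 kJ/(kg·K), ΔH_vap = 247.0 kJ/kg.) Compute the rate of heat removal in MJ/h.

Q_c = 5410 MJ/h

vapour 97.8→61.2 °C: -20.13 kJ/kg
condensation at 61.2 °C: -247 kJ/kg
liquid 61.2→43.3 °C: -17.363 kJ/kg
Δh = -20.13 + -247 + -17.363 = -284.49 kJ/kg
Q = ṁ·Δh = 317.2 kg/min × -284.49 kJ/kg = -90241 kJ/min
|Q| = 1504 kW = 5414.5 MJ/h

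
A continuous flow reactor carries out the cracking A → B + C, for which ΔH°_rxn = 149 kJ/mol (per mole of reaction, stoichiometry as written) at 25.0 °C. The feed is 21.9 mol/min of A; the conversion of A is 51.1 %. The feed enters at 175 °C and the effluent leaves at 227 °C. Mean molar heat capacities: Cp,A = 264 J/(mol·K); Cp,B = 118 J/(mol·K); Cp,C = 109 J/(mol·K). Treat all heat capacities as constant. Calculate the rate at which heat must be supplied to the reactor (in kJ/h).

Extent of reaction ξ = 0.511 × 21.9 = 11.191 mol/min
Reaction term: ξ·ΔH°_rxn = 11.191 × 149 = 1667.4 kJ/min
Sensible, feed 175→25 °C: -867.24 kJ/min
Outlet flows (mol/min): A 10.709, B 11.191, C 11.191
Sensible, products 25→227 °C: 1084.2 kJ/min
Q = ΔH = 1884.4 kJ/min = 31.407 kW
Heat supplied = 113070 kJ/h

Q_in = 113000 kJ/h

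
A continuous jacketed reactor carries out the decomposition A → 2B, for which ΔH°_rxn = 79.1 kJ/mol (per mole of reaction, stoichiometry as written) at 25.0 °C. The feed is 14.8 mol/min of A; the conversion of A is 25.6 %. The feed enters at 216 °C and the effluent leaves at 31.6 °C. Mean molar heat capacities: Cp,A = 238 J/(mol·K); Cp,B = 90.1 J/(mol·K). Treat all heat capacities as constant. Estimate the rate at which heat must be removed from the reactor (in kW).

Q_out = 5.85 kW

Extent of reaction ξ = 0.256 × 14.8 = 3.7888 mol/min
Reaction term: ξ·ΔH°_rxn = 3.7888 × 79.1 = 299.69 kJ/min
Sensible, feed 216→25 °C: -672.78 kJ/min
Outlet flows (mol/min): A 11.011, B 7.5776
Sensible, products 25→31.6 °C: 21.802 kJ/min
Q = ΔH = -351.28 kJ/min = -5.8547 kW
Heat removed = 5.8547 kW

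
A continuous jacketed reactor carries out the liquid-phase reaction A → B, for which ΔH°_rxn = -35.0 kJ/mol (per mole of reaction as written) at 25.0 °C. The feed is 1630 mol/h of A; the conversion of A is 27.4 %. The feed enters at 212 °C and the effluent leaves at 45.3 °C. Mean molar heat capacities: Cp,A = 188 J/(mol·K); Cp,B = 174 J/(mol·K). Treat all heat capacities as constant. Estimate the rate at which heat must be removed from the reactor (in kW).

Extent of reaction ξ = 0.274 × 1630 = 446.62 mol/h
Reaction term: ξ·ΔH°_rxn = 446.62 × -35.0 = -15632 kJ/h
Sensible, feed 212→25 °C: -57304 kJ/h
Outlet flows (mol/h): A 1183.4, B 446.62
Sensible, products 25→45.3 °C: 6093.8 kJ/h
Q = ΔH = -66842 kJ/h = -18.567 kW
Heat removed = 18.567 kW

Q_out = 18.6 kW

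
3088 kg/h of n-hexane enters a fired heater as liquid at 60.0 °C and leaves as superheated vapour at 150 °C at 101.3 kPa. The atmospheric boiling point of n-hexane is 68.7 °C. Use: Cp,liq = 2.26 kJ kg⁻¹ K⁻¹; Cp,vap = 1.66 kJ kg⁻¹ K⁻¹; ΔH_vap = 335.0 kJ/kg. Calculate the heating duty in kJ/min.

liquid 60.0→68.7 °C: 19.662 kJ/kg
vaporisation at 68.7 °C: 335 kJ/kg
vapour 68.7→150 °C: 134.96 kJ/kg
Δh = 19.662 + 335 + 134.96 = 489.62 kJ/kg
Q = ṁ·Δh = 3088 kg/h × 489.62 kJ/kg = 1.5119e+06 kJ/h
|Q| = 419.99 kW = 25199 kJ/min

Q = 25200 kJ/min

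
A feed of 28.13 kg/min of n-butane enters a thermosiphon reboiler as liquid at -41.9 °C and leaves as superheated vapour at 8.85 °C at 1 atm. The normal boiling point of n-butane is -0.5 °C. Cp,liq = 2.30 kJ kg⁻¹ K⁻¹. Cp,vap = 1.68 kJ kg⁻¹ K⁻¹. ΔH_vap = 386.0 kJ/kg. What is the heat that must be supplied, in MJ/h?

Q = 839 MJ/h

liquid -41.9→-0.5 °C: 95.22 kJ/kg
vaporisation at -0.5 °C: 386 kJ/kg
vapour -0.5→8.85 °C: 15.708 kJ/kg
Δh = 95.22 + 386 + 15.708 = 496.93 kJ/kg
Q = ṁ·Δh = 28.13 kg/min × 496.93 kJ/kg = 13979 kJ/min
|Q| = 232.98 kW = 838.72 MJ/h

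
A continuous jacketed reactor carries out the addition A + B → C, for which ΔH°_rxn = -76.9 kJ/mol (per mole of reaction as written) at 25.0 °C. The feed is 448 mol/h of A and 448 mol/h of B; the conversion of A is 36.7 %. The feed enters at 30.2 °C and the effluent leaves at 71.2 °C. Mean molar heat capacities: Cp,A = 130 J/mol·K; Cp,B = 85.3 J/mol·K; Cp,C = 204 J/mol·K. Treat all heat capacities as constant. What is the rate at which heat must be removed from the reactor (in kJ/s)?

Q_out = 2.44 kJ/s

Extent of reaction ξ = 0.367 × 448 = 164.42 mol/h
Reaction term: ξ·ΔH°_rxn = 164.42 × -76.9 = -12644 kJ/h
Sensible, feed 30.2→25 °C: -501.56 kJ/h
Outlet flows (mol/h): A 283.58, B 283.58, C 164.42
Sensible, products 25→71.2 °C: 4370.4 kJ/h
Q = ΔH = -8774.8 kJ/h = -2.4374 kW
Heat removed = 2.4374 kJ/s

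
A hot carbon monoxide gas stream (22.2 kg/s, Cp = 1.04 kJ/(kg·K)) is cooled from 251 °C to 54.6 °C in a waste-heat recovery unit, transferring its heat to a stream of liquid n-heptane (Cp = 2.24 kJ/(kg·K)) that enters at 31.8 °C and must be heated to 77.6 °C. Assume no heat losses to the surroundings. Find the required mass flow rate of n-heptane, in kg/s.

Heat released by hot stream: Q = 22.2 × 1.04 × (251 − 54.6) = 4534.5 kJ/s
Energy balance on cold side (adiabatic exchanger): Q = ṁ_c·Cp_c·(T_c,out − T_c,in)
ṁ_c = 4534.5 / [2.24 × (77.6 − 31.8)] = 44.199 kg/s

ṁ_c = 44.2 kg/s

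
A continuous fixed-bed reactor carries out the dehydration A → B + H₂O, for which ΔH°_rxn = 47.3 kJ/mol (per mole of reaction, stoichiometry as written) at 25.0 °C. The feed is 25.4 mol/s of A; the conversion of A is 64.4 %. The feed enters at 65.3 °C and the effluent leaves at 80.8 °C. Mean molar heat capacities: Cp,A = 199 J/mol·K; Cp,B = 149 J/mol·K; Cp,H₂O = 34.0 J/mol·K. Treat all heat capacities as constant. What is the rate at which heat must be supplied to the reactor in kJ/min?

Extent of reaction ξ = 0.644 × 25.4 = 16.358 mol/s
Reaction term: ξ·ΔH°_rxn = 16.358 × 47.3 = 773.71 kJ/s
Sensible, feed 65.3→25 °C: -203.7 kJ/s
Outlet flows (mol/s): A 9.0424, B 16.358, H₂O 16.358
Sensible, products 25→80.8 °C: 267.44 kJ/s
Q = ΔH = 837.46 kJ/s = 837.46 kW
Heat supplied = 50247 kJ/min

Q_in = 50200 kJ/min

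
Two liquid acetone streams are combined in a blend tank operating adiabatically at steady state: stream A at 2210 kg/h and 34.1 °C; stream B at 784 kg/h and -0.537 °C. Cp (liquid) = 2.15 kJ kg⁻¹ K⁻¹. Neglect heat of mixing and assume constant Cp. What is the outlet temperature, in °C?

T_out = 25.0 °C

Adiabatic, steady state ⇒ Σ ṁᵢCp,ᵢ(T_out − Tᵢ) = 0
T_out = Σ ṁᵢCp,ᵢTᵢ / Σ ṁᵢCp,ᵢ
      = 161120 / 6437.1 = 25.03 °C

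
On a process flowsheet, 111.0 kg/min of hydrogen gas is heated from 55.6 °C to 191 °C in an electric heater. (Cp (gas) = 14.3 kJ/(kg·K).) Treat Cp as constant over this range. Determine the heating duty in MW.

Q = ṁ·Cp·ΔT = 111.0 × 14.3 × (191 − 55.6) = 214920 kJ/min
Converting: 214920 / 60 s = 3582 kW
Heating duty = 3.582 MW

Q = 3.58 MW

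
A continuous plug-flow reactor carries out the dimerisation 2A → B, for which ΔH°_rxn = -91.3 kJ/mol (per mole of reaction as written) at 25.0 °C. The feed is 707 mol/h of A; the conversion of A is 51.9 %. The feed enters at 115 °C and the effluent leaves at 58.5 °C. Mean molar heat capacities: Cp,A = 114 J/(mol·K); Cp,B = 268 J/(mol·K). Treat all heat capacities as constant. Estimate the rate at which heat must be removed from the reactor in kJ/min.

Extent of reaction ξ = 0.519 × 707 / 2 = 183.47 mol/h
Reaction term: ξ·ΔH°_rxn = 183.47 × -91.3 = -16750 kJ/h
Sensible, feed 115→25 °C: -7253.8 kJ/h
Outlet flows (mol/h): A 340.07, B 183.47
Sensible, products 25→58.5 °C: 2945.9 kJ/h
Q = ΔH = -21058 kJ/h = -5.8496 kW
Heat removed = 350.97 kJ/min

Q_out = 351 kJ/min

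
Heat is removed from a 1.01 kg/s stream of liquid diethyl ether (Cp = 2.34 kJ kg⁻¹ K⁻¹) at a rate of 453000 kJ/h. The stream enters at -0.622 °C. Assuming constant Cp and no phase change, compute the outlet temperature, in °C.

Q = 453000 kJ/h = 125.83 kJ/s
ΔT = Q/(ṁ·Cp) = 125.83/(1.01×2.34) = 53.243 K
T_out = -0.622 − 53.243 = -53.865 °C

T_out = -53.9 °C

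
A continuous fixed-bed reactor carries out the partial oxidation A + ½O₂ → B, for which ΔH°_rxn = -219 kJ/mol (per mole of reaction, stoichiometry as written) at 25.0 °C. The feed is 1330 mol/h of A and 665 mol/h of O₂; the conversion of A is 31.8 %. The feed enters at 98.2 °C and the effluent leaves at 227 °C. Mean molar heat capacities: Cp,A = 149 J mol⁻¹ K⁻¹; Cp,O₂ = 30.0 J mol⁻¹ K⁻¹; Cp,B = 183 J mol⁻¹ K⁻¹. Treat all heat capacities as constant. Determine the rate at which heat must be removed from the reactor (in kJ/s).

Q_out = 17.5 kJ/s

Extent of reaction ξ = 0.318 × 1330 = 422.94 mol/h
Reaction term: ξ·ΔH°_rxn = 422.94 × -219 = -92624 kJ/h
Sensible, feed 98.2→25 °C: -15966 kJ/h
Outlet flows (mol/h): A 907.06, O₂ 453.53, B 422.94
Sensible, products 25→227 °C: 45683 kJ/h
Q = ΔH = -62907 kJ/h = -17.474 kW
Heat removed = 17.474 kJ/s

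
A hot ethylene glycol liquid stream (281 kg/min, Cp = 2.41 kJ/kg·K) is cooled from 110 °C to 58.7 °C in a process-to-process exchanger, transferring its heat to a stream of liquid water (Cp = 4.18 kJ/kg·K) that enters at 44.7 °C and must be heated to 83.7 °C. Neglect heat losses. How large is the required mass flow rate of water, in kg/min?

ṁ_c = 213 kg/min

Heat released by hot stream: Q = 281 × 2.41 × (110 − 58.7) = 34741 kJ/min
Energy balance on cold side (adiabatic exchanger): Q = ṁ_c·Cp_c·(T_c,out − T_c,in)
ṁ_c = 34741 / [4.18 × (83.7 − 44.7)] = 213.11 kg/min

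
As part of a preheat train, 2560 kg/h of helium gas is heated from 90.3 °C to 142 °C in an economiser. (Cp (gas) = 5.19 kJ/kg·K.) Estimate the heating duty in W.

Q = 191000 W

Q = ṁ·Cp·ΔT = 2560 × 5.19 × (142 − 90.3) = 686910 kJ/h
Converting: 686910 / 3600 s = 190.81 kW
Heating duty = 190810 W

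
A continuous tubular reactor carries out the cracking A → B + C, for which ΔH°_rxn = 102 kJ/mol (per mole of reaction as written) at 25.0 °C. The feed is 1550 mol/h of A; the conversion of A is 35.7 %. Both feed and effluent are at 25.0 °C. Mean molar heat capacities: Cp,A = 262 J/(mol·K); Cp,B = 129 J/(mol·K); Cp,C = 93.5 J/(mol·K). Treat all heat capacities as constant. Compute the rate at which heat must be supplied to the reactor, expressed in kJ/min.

Q_in = 941 kJ/min

Extent of reaction ξ = 0.357 × 1550 = 553.35 mol/h
Reaction term: ξ·ΔH°_rxn = 553.35 × 102 = 56442 kJ/h
Q = ΔH = 56442 kJ/h = 15.678 kW
Heat supplied = 940.7 kJ/min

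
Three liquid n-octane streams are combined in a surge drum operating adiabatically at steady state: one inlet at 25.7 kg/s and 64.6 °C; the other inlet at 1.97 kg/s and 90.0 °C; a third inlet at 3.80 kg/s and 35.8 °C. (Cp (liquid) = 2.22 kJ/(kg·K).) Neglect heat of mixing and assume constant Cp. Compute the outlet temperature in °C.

T_out = 62.7 °C

No heat crosses the boundary, so H_out = H_in.
T_out = Σ ṁᵢCp,ᵢTᵢ / Σ ṁᵢCp,ᵢ
      = 4381.3 / 69.863 = 62.712 °C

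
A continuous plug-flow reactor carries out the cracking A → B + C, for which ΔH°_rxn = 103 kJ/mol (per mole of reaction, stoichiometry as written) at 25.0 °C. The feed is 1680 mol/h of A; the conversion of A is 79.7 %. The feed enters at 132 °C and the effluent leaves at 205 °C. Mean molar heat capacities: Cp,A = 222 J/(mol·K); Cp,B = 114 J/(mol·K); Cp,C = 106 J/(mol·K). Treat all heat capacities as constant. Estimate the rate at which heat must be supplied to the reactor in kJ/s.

Extent of reaction ξ = 0.797 × 1680 = 1339 mol/h
Reaction term: ξ·ΔH°_rxn = 1339 × 103 = 137910 kJ/h
Sensible, feed 132→25 °C: -39907 kJ/h
Outlet flows (mol/h): A 341.04, B 1339, C 1339
Sensible, products 25→205 °C: 66651 kJ/h
Q = ΔH = 164660 kJ/h = 45.738 kW
Heat supplied = 45.738 kJ/s

Q_in = 45.7 kJ/s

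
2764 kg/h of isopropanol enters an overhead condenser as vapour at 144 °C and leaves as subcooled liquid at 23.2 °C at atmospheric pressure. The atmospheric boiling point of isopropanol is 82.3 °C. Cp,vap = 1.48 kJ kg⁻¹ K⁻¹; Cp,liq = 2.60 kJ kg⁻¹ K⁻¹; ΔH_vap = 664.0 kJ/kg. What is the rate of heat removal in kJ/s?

vapour 144→82.3 °C: -91.316 kJ/kg
condensation at 82.3 °C: -664 kJ/kg
liquid 82.3→23.2 °C: -153.66 kJ/kg
Δh = -91.316 + -664 + -153.66 = -908.98 kJ/kg
Q = ṁ·Δh = 2764 kg/h × -908.98 kJ/kg = -2.5124e+06 kJ/h
|Q| = 697.89 kW

Q_c = 698 kJ/s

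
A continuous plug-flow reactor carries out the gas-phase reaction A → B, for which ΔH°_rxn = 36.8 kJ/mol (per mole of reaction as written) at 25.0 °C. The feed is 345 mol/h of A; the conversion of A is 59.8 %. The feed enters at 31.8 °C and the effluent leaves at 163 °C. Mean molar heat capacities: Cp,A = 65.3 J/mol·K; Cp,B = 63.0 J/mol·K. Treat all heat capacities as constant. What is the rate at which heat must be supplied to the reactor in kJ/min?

Extent of reaction ξ = 0.598 × 345 = 206.31 mol/h
Reaction term: ξ·ΔH°_rxn = 206.31 × 36.8 = 7592.2 kJ/h
Sensible, feed 31.8→25 °C: -153.19 kJ/h
Outlet flows (mol/h): A 138.69, B 206.31
Sensible, products 25→163 °C: 3043.5 kJ/h
Q = ΔH = 10482 kJ/h = 2.9118 kW
Heat supplied = 174.71 kJ/min

Q_in = 175 kJ/min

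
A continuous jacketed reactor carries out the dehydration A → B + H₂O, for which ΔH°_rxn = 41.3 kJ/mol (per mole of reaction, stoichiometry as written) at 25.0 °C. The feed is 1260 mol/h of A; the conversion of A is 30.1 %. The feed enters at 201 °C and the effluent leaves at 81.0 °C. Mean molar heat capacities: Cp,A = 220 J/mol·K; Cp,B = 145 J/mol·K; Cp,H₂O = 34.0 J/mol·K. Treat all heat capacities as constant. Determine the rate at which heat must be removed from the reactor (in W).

Q_out = 5130 W

Extent of reaction ξ = 0.301 × 1260 = 379.26 mol/h
Reaction term: ξ·ΔH°_rxn = 379.26 × 41.3 = 15663 kJ/h
Sensible, feed 201→25 °C: -48787 kJ/h
Outlet flows (mol/h): A 880.74, B 379.26, H₂O 379.26
Sensible, products 25→81.0 °C: 14652 kJ/h
Q = ΔH = -18471 kJ/h = -5.1309 kW
Heat removed = 5130.9 W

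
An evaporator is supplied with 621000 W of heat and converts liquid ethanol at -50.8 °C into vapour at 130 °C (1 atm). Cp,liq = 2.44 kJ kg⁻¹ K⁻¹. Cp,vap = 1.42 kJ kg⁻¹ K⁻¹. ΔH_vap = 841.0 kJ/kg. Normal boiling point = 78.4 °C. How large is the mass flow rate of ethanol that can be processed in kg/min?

ṁ = 30.3 kg/min

Δh = 2.44×(78.4−-50.8) + 841.0 + 1.42×(130−78.4) = 1229.5 kJ/kg
Q = 621000 W = 621 kJ/s = 37260 kJ/min
ṁ = Q/Δh = 37260 / 1229.5 = 30.305 kg/min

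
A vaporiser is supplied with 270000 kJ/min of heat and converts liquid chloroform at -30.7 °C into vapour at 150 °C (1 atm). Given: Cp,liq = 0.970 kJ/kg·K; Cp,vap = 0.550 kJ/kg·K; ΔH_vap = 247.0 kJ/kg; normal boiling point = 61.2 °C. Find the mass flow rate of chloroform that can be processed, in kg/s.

ṁ = 11.7 kg/s

Δh = 0.970×(61.2−-30.7) + 247.0 + 0.550×(150−61.2) = 384.98 kJ/kg
Q = 270000 kJ/min = 4500 kJ/s = 4500 kJ/s
ṁ = Q/Δh = 4500 / 384.98 = 11.689 kg/s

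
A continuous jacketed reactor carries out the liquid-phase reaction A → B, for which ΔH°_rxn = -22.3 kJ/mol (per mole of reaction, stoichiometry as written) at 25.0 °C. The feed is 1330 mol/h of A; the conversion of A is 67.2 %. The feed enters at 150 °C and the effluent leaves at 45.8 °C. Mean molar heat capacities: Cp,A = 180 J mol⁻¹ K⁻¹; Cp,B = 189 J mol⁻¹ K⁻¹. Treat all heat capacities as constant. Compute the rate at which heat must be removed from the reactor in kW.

Extent of reaction ξ = 0.672 × 1330 = 893.76 mol/h
Reaction term: ξ·ΔH°_rxn = 893.76 × -22.3 = -19931 kJ/h
Sensible, feed 150→25 °C: -29925 kJ/h
Outlet flows (mol/h): A 436.24, B 893.76
Sensible, products 25→45.8 °C: 5146.8 kJ/h
Q = ΔH = -44709 kJ/h = -12.419 kW
Heat removed = 12.419 kW

Q_out = 12.4 kW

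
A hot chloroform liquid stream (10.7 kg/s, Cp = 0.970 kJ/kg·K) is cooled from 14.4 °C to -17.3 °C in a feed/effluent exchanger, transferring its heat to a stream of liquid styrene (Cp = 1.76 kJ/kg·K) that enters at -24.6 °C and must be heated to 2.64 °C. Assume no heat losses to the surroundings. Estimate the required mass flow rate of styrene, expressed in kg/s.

Heat released by hot stream: Q = 10.7 × 0.970 × (14.4 − -17.3) = 329.01 kJ/s
Energy balance on cold side (adiabatic exchanger): Q = ṁ_c·Cp_c·(T_c,out − T_c,in)
ṁ_c = 329.01 / [1.76 × (2.64 − -24.6)] = 6.8627 kg/s

ṁ_c = 6.86 kg/s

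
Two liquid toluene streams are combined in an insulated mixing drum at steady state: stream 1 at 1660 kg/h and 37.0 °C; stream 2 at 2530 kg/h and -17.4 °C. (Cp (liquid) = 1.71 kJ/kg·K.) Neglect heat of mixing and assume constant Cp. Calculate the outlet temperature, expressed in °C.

Adiabatic, steady state ⇒ Σ ṁᵢCp,ᵢ(T_out − Tᵢ) = 0
Σ ṁᵢCp,ᵢTᵢ = 1660×1.71×37.0 + 2530×1.71×-17.4 = 29751
Σ ṁᵢCp,ᵢ = 1660×1.71 + 2530×1.71 = 7164.9
T_out = 29751 / 7164.9 = 4.1523 °C

T_out = 4.15 °C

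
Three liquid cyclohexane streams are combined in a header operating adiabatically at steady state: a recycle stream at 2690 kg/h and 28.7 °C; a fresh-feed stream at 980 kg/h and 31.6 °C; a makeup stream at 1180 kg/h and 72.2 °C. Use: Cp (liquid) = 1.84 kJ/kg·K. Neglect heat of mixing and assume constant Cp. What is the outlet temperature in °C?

Adiabatic, steady state ⇒ Σ ṁᵢCp,ᵢ(T_out − Tᵢ) = 0
Σ ṁᵢCp,ᵢTᵢ = 2690×1.84×28.7 + 980×1.84×31.6 + 1180×1.84×72.2 = 355800
Σ ṁᵢCp,ᵢ = 2690×1.84 + 980×1.84 + 1180×1.84 = 8924
T_out = 355800 / 8924 = 39.869 °C

T_out = 39.9 °C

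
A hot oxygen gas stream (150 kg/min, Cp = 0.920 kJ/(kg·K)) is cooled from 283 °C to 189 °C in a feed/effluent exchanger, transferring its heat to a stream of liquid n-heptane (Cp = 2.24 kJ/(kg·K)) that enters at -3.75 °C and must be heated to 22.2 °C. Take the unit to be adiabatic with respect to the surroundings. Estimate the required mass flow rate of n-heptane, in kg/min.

ṁ_c = 223 kg/min

Heat released by hot stream: Q = 150 × 0.920 × (283 − 189) = 12972 kJ/min
Energy balance on cold side (adiabatic exchanger): Q = ṁ_c·Cp_c·(T_c,out − T_c,in)
ṁ_c = 12972 / [2.24 × (22.2 − -3.75)] = 223.16 kg/min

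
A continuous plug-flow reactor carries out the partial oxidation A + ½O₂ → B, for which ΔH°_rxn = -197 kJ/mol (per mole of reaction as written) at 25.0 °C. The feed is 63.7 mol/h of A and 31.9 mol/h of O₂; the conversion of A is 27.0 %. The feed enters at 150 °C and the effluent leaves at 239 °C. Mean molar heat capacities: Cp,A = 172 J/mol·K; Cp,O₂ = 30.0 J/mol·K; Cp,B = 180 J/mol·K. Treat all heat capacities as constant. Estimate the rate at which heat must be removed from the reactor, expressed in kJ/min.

Extent of reaction ξ = 0.270 × 63.7 = 17.199 mol/h
Reaction term: ξ·ΔH°_rxn = 17.199 × -197 = -3388.2 kJ/h
Sensible, feed 150→25 °C: -1489.2 kJ/h
Outlet flows (mol/h): A 46.501, O₂ 23.3, B 17.199
Sensible, products 25→239 °C: 2523.7 kJ/h
Q = ΔH = -2353.7 kJ/h = -0.6538 kW
Heat removed = 39.228 kJ/min

Q_out = 39.2 kJ/min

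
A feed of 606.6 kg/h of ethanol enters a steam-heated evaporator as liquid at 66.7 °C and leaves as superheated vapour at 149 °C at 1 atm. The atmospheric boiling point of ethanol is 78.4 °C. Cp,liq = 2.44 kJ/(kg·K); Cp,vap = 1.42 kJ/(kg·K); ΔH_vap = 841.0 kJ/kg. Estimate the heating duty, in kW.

liquid 66.7→78.4 °C: 28.548 kJ/kg
vaporisation at 78.4 °C: 841 kJ/kg
vapour 78.4→149 °C: 100.25 kJ/kg
Δh = 28.548 + 841 + 100.25 = 969.8 kJ/kg
Q = ṁ·Δh = 606.6 kg/h × 969.8 kJ/kg = 588280 kJ/h
|Q| = 163.41 kW

Q = 163 kW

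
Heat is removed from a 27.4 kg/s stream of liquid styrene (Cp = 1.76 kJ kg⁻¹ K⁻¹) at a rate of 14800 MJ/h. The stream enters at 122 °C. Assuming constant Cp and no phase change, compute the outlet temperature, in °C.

Q = 14800 MJ/h = 4111.1 kJ/s
ΔT = Q/(ṁ·Cp) = 4111.1/(27.4×1.76) = 85.25 K
T_out = 122 − 85.25 = 36.75 °C

T_out = 36.7 °C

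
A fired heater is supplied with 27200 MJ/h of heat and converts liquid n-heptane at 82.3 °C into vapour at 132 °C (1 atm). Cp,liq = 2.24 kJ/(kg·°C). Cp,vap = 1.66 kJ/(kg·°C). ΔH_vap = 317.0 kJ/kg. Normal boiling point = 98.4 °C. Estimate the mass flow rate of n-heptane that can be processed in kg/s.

Δh = 2.24×(98.4−82.3) + 317.0 + 1.66×(132−98.4) = 408.84 kJ/kg
Q = 27200 MJ/h = 7555.6 kJ/s = 7555.6 kJ/s
ṁ = Q/Δh = 7555.6 / 408.84 = 18.48 kg/s

ṁ = 18.5 kg/s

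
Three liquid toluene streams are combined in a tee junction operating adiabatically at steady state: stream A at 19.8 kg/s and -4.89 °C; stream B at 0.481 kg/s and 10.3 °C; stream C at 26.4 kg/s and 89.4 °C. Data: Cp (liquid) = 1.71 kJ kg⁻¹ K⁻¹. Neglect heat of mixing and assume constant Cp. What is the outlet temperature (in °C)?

T_out = 48.6 °C

Energy balance with Q = 0: Σ ṁᵢCp,ᵢ(T_out − Tᵢ) = 0
T_out = Σ ṁᵢCp,ᵢTᵢ / Σ ṁᵢCp,ᵢ
      = 3878.8 / 79.825 = 48.591 °C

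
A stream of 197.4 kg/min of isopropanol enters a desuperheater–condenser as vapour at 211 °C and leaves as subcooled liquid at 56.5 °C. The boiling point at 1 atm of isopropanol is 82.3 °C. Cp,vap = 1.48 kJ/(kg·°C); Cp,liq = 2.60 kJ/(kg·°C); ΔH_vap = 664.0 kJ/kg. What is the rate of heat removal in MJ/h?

vapour 211→82.3 °C: -190.48 kJ/kg
condensation at 82.3 °C: -664 kJ/kg
liquid 82.3→56.5 °C: -67.08 kJ/kg
Δh = -190.48 + -664 + -67.08 = -921.56 kJ/kg
Q = ṁ·Δh = 197.4 kg/min × -921.56 kJ/kg = -181920 kJ/min
|Q| = 3031.9 kW = 10915 MJ/h

Q_c = 10900 MJ/h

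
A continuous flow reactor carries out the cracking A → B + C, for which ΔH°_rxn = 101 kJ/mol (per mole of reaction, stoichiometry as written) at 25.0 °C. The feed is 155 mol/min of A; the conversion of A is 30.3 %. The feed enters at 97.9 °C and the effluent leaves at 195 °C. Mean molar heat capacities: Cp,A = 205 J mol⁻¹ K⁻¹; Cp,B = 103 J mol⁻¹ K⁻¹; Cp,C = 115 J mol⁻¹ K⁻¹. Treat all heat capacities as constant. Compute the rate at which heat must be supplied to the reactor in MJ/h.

Extent of reaction ξ = 0.303 × 155 = 46.965 mol/min
Reaction term: ξ·ΔH°_rxn = 46.965 × 101 = 4743.5 kJ/min
Sensible, feed 97.9→25 °C: -2316.4 kJ/min
Outlet flows (mol/min): A 108.03, B 46.965, C 46.965
Sensible, products 25→195 °C: 5505.5 kJ/min
Q = ΔH = 7932.6 kJ/min = 132.21 kW
Heat supplied = 475.96 MJ/h

Q_in = 476 MJ/h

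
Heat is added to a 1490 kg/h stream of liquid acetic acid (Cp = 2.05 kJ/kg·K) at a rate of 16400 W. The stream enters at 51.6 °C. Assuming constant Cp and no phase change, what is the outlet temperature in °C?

T_out = 70.9 °C

Q = 16400 W = 59040 kJ/h
ΔT = Q/(ṁ·Cp) = 59040/(1490×2.05) = 19.329 K
T_out = 51.6 + 19.329 = 70.929 °C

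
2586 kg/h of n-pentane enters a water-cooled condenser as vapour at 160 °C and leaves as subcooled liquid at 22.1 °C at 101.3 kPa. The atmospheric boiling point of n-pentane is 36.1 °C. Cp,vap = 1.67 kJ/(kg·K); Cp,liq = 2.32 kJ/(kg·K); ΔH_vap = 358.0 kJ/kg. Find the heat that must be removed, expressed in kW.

vapour 160→36.1 °C: -206.91 kJ/kg
condensation at 36.1 °C: -358 kJ/kg
liquid 36.1→22.1 °C: -32.48 kJ/kg
Δh = -206.91 + -358 + -32.48 = -597.39 kJ/kg
Q = ṁ·Δh = 2586 kg/h × -597.39 kJ/kg = -1.5449e+06 kJ/h
|Q| = 429.13 kW

Q_c = 429 kW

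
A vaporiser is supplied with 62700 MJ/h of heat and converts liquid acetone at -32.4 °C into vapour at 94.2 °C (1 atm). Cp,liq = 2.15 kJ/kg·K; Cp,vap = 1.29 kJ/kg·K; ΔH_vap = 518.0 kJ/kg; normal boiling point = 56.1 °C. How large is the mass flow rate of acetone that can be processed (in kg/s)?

Δh = 2.15×(56.1−-32.4) + 518.0 + 1.29×(94.2−56.1) = 757.42 kJ/kg
Q = 62700 MJ/h = 17417 kJ/s = 17417 kJ/s
ṁ = Q/Δh = 17417 / 757.42 = 22.995 kg/s

ṁ = 23.0 kg/s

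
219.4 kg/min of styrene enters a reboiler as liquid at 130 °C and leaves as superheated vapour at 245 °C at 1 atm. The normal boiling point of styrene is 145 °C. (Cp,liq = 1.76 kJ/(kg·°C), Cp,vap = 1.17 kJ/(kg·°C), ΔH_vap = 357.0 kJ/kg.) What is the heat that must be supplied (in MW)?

liquid 130→145 °C: 26.4 kJ/kg
vaporisation at 145 °C: 357 kJ/kg
vapour 145→245 °C: 117 kJ/kg
Δh = 26.4 + 357 + 117 = 500.4 kJ/kg
Q = ṁ·Δh = 219.4 kg/min × 500.4 kJ/kg = 109790 kJ/min
|Q| = 1829.8 kW = 1.8298 MW

Q = 1.83 MW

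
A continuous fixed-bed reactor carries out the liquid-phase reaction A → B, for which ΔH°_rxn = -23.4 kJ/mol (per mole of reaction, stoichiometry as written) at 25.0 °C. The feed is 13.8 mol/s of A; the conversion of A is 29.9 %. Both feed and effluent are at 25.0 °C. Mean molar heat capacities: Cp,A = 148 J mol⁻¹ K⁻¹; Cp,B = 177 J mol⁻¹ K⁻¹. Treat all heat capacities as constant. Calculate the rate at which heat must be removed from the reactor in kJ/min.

Q_out = 5790 kJ/min

Extent of reaction ξ = 0.299 × 13.8 = 4.1262 mol/s
Reaction term: ξ·ΔH°_rxn = 4.1262 × -23.4 = -96.553 kJ/s
Q = ΔH = -96.553 kJ/s = -96.553 kW
Heat removed = 5793.2 kJ/min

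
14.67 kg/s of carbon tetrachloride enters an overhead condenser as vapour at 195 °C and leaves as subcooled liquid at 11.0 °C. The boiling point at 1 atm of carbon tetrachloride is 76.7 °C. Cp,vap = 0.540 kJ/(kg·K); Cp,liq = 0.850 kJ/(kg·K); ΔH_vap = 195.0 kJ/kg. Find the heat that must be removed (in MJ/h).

Q_c = 16600 MJ/h

vapour 195→76.7 °C: -63.882 kJ/kg
condensation at 76.7 °C: -195 kJ/kg
liquid 76.7→11.0 °C: -55.845 kJ/kg
Δh = -63.882 + -195 + -55.845 = -314.73 kJ/kg
Q = ṁ·Δh = 14.67 kg/s × -314.73 kJ/kg = -4617 kJ/s
|Q| = 4617 kW = 16621 MJ/h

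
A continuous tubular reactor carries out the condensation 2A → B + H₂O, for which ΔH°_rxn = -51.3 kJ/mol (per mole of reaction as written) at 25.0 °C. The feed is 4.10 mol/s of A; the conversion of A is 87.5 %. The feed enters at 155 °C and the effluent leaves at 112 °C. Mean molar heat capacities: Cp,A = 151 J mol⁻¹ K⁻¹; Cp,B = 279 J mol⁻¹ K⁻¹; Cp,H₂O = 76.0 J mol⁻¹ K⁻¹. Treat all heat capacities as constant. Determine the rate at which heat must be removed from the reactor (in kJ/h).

Q_out = 397000 kJ/h

Extent of reaction ξ = 0.875 × 4.10 / 2 = 1.7937 mol/s
Reaction term: ξ·ΔH°_rxn = 1.7937 × -51.3 = -92.019 kJ/s
Sensible, feed 155→25 °C: -80.483 kJ/s
Outlet flows (mol/s): A 0.5125, B 1.7937, H₂O 1.7937
Sensible, products 25→112 °C: 62.133 kJ/s
Q = ΔH = -110.37 kJ/s = -110.37 kW
Heat removed = 397330 kJ/h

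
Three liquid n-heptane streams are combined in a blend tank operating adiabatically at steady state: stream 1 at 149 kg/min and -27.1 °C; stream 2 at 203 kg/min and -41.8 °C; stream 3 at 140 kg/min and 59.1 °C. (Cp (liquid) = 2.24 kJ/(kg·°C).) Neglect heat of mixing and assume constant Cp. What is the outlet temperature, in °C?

T_out = -8.64 °C

No heat crosses the boundary, so H_out = H_in.
T_out = Σ ṁᵢCp,ᵢTᵢ / Σ ṁᵢCp,ᵢ
      = -9518.4 / 1102.1 = -8.6368 °C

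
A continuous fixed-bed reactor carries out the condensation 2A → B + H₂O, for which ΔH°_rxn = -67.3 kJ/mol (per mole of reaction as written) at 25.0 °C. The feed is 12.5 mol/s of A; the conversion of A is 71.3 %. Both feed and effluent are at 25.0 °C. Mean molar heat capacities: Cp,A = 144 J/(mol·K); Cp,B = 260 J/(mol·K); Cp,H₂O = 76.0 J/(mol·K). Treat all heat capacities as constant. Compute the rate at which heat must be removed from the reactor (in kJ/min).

Q_out = 18000 kJ/min

Extent of reaction ξ = 0.713 × 12.5 / 2 = 4.4562 mol/s
Reaction term: ξ·ΔH°_rxn = 4.4562 × -67.3 = -299.91 kJ/s
Q = ΔH = -299.91 kJ/s = -299.91 kW
Heat removed = 17994 kJ/min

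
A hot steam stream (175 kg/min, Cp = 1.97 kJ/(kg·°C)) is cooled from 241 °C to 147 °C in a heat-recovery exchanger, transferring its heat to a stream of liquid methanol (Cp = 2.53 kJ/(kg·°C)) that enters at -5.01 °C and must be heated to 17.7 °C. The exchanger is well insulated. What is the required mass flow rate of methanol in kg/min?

Heat released by hot stream: Q = 175 × 1.97 × (241 − 147) = 32406 kJ/min
Energy balance on cold side (adiabatic exchanger): Q = ṁ_c·Cp_c·(T_c,out − T_c,in)
ṁ_c = 32406 / [2.53 × (17.7 − -5.01)] = 564.02 kg/min

ṁ_c = 564 kg/min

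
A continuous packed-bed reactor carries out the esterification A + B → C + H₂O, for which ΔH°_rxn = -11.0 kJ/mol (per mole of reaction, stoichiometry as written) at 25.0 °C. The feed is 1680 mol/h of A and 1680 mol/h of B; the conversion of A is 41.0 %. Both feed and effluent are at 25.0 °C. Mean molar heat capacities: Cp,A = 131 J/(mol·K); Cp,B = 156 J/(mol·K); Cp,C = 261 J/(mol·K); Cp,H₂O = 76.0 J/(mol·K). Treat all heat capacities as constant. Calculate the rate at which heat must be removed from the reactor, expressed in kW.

Extent of reaction ξ = 0.410 × 1680 = 688.8 mol/h
Reaction term: ξ·ΔH°_rxn = 688.8 × -11.0 = -7576.8 kJ/h
Q = ΔH = -7576.8 kJ/h = -2.1047 kW
Heat removed = 2.1047 kW

Q_out = 2.10 kW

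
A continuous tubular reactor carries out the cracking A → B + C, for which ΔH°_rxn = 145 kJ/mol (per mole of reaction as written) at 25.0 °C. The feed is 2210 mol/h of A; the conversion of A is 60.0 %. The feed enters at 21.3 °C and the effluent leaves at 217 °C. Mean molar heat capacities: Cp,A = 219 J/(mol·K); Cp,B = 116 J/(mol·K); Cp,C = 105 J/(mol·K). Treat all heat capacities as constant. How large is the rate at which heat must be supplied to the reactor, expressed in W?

Q_in = 79900 W

Extent of reaction ξ = 0.600 × 2210 = 1326 mol/h
Reaction term: ξ·ΔH°_rxn = 1326 × 145 = 192270 kJ/h
Sensible, feed 21.3→25 °C: 1790.8 kJ/h
Outlet flows (mol/h): A 884, B 1326, C 1326
Sensible, products 25→217 °C: 93435 kJ/h
Q = ΔH = 287500 kJ/h = 79.86 kW
Heat supplied = 79860 W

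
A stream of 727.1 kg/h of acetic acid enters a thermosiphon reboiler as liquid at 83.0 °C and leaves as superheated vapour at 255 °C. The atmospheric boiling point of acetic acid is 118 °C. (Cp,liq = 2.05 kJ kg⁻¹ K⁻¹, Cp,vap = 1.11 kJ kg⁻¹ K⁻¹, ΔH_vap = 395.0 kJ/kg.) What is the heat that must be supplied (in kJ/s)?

Q = 125 kJ/s

liquid 83.0→118 °C: 71.75 kJ/kg
vaporisation at 118 °C: 395 kJ/kg
vapour 118→255 °C: 152.07 kJ/kg
Δh = 71.75 + 395 + 152.07 = 618.82 kJ/kg
Q = ṁ·Δh = 727.1 kg/h × 618.82 kJ/kg = 449940 kJ/h
|Q| = 124.98 kW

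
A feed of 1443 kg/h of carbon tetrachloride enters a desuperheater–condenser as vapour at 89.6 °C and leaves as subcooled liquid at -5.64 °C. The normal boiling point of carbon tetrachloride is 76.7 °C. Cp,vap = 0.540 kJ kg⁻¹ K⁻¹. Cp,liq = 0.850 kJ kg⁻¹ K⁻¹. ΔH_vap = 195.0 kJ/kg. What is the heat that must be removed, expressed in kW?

Q_c = 109 kW

vapour 89.6→76.7 °C: -6.966 kJ/kg
condensation at 76.7 °C: -195 kJ/kg
liquid 76.7→-5.64 °C: -69.989 kJ/kg
Δh = -6.966 + -195 + -69.989 = -271.95 kJ/kg
Q = ṁ·Δh = 1443 kg/h × -271.95 kJ/kg = -392430 kJ/h
|Q| = 109.01 kW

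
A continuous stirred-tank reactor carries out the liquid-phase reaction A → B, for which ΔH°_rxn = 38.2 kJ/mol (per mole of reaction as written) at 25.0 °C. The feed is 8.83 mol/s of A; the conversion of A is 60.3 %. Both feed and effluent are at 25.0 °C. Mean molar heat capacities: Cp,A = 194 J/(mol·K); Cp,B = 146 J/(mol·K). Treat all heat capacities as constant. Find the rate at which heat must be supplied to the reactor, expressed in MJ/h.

Q_in = 732 MJ/h

Extent of reaction ξ = 0.603 × 8.83 = 5.3245 mol/s
Reaction term: ξ·ΔH°_rxn = 5.3245 × 38.2 = 203.4 kJ/s
Q = ΔH = 203.4 kJ/s = 203.4 kW
Heat supplied = 732.22 MJ/h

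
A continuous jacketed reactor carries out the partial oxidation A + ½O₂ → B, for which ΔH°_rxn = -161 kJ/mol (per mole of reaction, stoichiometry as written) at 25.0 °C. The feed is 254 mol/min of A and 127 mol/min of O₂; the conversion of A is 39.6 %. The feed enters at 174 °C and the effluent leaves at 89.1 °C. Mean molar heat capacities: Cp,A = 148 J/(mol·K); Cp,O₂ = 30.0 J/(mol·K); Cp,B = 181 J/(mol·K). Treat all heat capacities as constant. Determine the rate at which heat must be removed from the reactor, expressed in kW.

Q_out = 327 kW

Extent of reaction ξ = 0.396 × 254 = 100.58 mol/min
Reaction term: ξ·ΔH°_rxn = 100.58 × -161 = -16194 kJ/min
Sensible, feed 174→25 °C: -6168.9 kJ/min
Outlet flows (mol/min): A 153.42, O₂ 76.708, B 100.58
Sensible, products 25→89.1 °C: 2769.9 kJ/min
Q = ΔH = -19593 kJ/min = -326.55 kW
Heat removed = 326.55 kW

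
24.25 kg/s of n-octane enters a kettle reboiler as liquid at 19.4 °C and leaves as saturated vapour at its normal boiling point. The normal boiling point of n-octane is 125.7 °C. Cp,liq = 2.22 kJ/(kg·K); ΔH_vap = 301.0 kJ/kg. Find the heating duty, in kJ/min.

liquid 19.4→125.7 °C: 235.99 kJ/kg
vaporisation at 125.7 °C: 301 kJ/kg
Δh = 235.99 + 301 = 536.99 kJ/kg
Q = ṁ·Δh = 24.25 kg/s × 536.99 kJ/kg = 13022 kJ/s
|Q| = 13022 kW = 781310 kJ/min

Q = 781000 kJ/min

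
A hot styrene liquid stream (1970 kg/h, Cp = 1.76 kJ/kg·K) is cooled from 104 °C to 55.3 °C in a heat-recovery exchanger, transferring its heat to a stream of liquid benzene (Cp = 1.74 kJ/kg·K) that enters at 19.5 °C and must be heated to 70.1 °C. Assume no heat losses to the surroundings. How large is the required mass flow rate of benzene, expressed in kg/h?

ṁ_c = 1920 kg/h

Heat released by hot stream: Q = 1970 × 1.76 × (104 − 55.3) = 168850 kJ/h
Energy balance on cold side (adiabatic exchanger): Q = ṁ_c·Cp_c·(T_c,out − T_c,in)
ṁ_c = 168850 / [1.74 × (70.1 − 19.5)] = 1917.8 kg/h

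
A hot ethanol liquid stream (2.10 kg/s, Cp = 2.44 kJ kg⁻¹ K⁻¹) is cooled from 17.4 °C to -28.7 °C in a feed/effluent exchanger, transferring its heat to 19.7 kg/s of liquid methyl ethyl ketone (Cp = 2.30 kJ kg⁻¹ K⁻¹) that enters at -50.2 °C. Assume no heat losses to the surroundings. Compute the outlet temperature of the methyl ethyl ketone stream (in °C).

T_c,out = -45.0 °C

Heat released by hot stream: Q = 2.10 × 2.44 × (17.4 − -28.7) = 236.22 kJ/s
Energy balance on cold side (adiabatic exchanger): Q = ṁ_c·Cp_c·(T_c,out − T_c,in)
T_c,out = -50.2 + 236.22/(19.7 × 2.30) = -44.987 °C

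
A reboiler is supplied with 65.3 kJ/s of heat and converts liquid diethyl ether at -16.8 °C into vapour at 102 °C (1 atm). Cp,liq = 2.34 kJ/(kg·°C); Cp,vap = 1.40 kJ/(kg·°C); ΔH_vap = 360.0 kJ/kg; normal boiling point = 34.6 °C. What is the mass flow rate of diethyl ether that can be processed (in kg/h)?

ṁ = 409 kg/h

Δh = 2.34×(34.6−-16.8) + 360.0 + 1.40×(102−34.6) = 574.64 kJ/kg
Q = 65.3 kJ/s = 65.3 kJ/s = 235080 kJ/h
ṁ = Q/Δh = 235080 / 574.64 = 409.09 kg/h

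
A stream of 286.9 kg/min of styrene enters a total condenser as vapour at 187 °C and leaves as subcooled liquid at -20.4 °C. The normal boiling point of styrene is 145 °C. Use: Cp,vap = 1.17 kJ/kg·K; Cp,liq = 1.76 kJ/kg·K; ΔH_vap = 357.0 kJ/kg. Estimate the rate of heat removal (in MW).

vapour 187→145 °C: -49.14 kJ/kg
condensation at 145 °C: -357 kJ/kg
liquid 145→-20.4 °C: -291.1 kJ/kg
Δh = -49.14 + -357 + -291.1 = -697.24 kJ/kg
Q = ṁ·Δh = 286.9 kg/min × -697.24 kJ/kg = -200040 kJ/min
|Q| = 3334 kW = 3.334 MW

Q_c = 3.33 MW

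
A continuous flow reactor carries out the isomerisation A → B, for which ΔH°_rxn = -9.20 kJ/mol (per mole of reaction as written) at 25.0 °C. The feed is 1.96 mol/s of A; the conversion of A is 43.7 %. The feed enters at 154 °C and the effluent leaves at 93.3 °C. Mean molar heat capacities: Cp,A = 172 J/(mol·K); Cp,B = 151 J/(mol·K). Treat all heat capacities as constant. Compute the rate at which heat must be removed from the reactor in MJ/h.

Q_out = 106 MJ/h

Extent of reaction ξ = 0.437 × 1.96 = 0.85652 mol/s
Reaction term: ξ·ΔH°_rxn = 0.85652 × -9.20 = -7.88 kJ/s
Sensible, feed 154→25 °C: -43.488 kJ/s
Outlet flows (mol/s): A 1.1035, B 0.85652
Sensible, products 25→93.3 °C: 21.797 kJ/s
Q = ΔH = -29.572 kJ/s = -29.572 kW
Heat removed = 106.46 MJ/h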